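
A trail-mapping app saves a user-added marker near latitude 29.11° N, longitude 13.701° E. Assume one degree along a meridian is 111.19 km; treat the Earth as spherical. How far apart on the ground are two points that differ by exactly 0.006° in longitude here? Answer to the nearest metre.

At 29.11° a degree of longitude is 111190 × cos 29.11° ≈ 97145.3 m, so 0.006° corresponds to 582.872 m.

583 metres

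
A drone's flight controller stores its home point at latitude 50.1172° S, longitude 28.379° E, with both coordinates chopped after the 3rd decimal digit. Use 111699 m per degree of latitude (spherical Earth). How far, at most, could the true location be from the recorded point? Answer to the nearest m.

Truncating at 3 decimal places can drop up to a full unit in the last place, so each coordinate may be off by as much as 0.001°.
N–S: 0.001° × 111699 m/° = 111.699 m.
E–W at 50.1172°: 0.001° × 111699 × cos 50.1172° = 0.001 × 111699 × 0.6412 ≈ 71.6236 m.
The two errors are perpendicular, so the maximum displacement is √(111.699² + 71.6236²) ≈ 132.69 m.

133 m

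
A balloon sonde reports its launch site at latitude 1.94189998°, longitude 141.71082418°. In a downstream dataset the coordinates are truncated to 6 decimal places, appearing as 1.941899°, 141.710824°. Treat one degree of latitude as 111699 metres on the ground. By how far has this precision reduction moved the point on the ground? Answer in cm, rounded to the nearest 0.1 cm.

11.1 cm

The latitude changed by +0.00000098° and the longitude by +0.00000018°.
North–south shift: 0.00000098 × 111699 = 0.109465 m.
E–W at 1.9419°: 0.00000018° × 111699 × cos 1.9419° = 0.00000018 × 111699 × 0.9994 ≈ 0.0200943 m.
Combined displacement = (0.109465² + 0.0200943²)^½ ≈ 0.111294 m.
That is 0.111294 m = 11.129 cm.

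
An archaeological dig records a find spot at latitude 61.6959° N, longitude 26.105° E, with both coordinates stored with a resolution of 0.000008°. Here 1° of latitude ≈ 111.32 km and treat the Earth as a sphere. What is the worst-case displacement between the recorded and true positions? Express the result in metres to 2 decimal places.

With a 0.000008° grid the true value lies within half a step, ±0.000008°/2 = ±4e-06°, of the stored one.
North–south component: 4e-06° × 111320 = 0.44528 m.
Longitude error → 4e-06 × 111320 × cos 61.6959° = 4e-06 × 111320 × 0.4742 ≈ 0.21113 m.
Worst case both components are at the extreme and orthogonal: √(0.44528² + 0.21113²) ≈ 0.492798 m.

0.49 metres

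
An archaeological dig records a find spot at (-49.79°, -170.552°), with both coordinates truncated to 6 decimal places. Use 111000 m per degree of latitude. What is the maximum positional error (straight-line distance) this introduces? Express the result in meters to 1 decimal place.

Truncating at 6 decimal places can drop up to a full unit in the last place, so each coordinate may be off by as much as 1e-06°.
N–S: 1e-06° × 111000 m/° = 0.111 m.
East–west component at 49.79°: 1e-06° × 111000 × cos 49.79° ≈ 1e-06 × 71660.6 ≈ 0.0716606 m.
Combining orthogonally: (0.111² + 0.0716606²)^½ ≈ 0.132122 m.

0.1 meters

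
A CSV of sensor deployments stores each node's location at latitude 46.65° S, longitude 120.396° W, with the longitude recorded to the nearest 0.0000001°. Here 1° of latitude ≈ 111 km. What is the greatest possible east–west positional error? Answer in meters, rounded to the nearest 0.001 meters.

0.004 meters

Rounding to 7 decimal places leaves the longitude within ±5e-08° of the true value.
At latitude 46.65° a degree of longitude spans 111000 m × cos 46.65° = 111000 × 0.6865 ≈ 76196.3 m.
East–west error: 5e-08° × 76196.3 m/° ≈ 0.00380982 m.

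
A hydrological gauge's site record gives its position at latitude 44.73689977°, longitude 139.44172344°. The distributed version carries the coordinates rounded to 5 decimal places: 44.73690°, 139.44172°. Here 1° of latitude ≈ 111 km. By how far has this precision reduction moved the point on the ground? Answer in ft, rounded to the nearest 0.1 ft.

0.9 ft

The latitude changed by -0.00000023° and the longitude by +0.00000344°.
North–south shift: -0.00000023 × 111000 = -0.02553 m.
East–west at this latitude: 0.00000344° × 111000 × cos 44.7369° ≈ 0.00000344 × 78848.4 = 0.271239 m.
Distance: √(0.02553² + 0.271239²) ≈ 0.272437 m.
In feet: 0.272437 m ÷ 0.3048 ≈ 0.89382 ft.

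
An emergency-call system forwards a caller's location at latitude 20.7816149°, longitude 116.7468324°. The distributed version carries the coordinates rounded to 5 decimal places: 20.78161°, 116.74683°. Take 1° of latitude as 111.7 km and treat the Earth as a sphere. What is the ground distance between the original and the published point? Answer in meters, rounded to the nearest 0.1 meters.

Δlat = 20.7816149 − 20.78161 = +0.0000049°; Δlon = 116.7468324 − 116.74683 = +0.0000024°.
N–S: 0.0000049° × 111700 m/° = 0.54733 m.
E–W at 20.7816°: 0.0000024° × 111700 × cos 20.7816° = 0.0000024 × 111700 × 0.9349 ≈ 0.250639 m.
Hypotenuse of the two orthogonal shifts: √(0.54733² + 0.250639²) = 0.601988 m.

0.6 meters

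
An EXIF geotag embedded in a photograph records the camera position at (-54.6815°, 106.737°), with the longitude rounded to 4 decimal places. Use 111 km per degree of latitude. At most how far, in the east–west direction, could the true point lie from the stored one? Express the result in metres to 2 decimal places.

Rounding to 4 decimal places leaves the longitude within ±5e-05° of the true value.
Parallels shrink by cos φ, so at 54.6815° a degree of longitude is 111000 × 0.5781 ≈ 64171.4 m.
So at most 5e-05° × 64171.4 ≈ 3.20857 m east–west.

3.21 metres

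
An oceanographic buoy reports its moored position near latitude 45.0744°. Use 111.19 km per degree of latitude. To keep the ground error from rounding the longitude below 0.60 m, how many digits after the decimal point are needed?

At 45.0744° one degree of longitude covers 111190 × cos 45.0744° ≈ 111190 × 0.7062 ≈ 78521 m.
Rounding to N decimal places gives at most 0.5 × 10⁻ᴺ degrees of error, i.e. 0.5 × 10⁻ᴺ × 78521 m.
Setting 39260.5 × 10⁻ᴺ ≤ 0.60 gives 10ᴺ ≥ 6.543e+04, i.e. N ≥ 4.82.
So 5 decimal places suffice (0.393 m); 4 would allow up to 3.93 m.

5 decimal places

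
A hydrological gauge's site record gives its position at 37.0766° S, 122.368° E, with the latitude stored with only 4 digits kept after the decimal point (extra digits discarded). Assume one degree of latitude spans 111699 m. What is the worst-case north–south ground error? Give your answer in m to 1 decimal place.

11.2 m

Truncating at 4 decimal places can drop up to a full unit in the last place, so the latitude may be off by as much as 0.0001°.
So the N–S error is at most 0.0001 × 111699 = 11.1699 m.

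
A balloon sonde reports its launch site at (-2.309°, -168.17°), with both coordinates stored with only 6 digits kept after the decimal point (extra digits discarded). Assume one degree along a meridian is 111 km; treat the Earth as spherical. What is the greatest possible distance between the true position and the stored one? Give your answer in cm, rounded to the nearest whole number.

16 cm

Truncating at 6 decimal places can drop up to a full unit in the last place, so each coordinate may be off by as much as 1e-06°.
Latitude error → 1e-06 × 111000 = 0.111 m along the meridian.
East–west component at 2.309°: 1e-06° × 111000 × cos 2.309° ≈ 1e-06 × 110910 ≈ 0.11091 m.
Combining orthogonally: (0.111² + 0.11091²)^½ ≈ 0.156914 m.
That is 0.156914 m = 15.691 cm.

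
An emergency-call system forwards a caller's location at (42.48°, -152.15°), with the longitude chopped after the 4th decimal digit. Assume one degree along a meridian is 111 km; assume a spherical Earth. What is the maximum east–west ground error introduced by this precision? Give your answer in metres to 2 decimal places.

8.19 metres

Truncating at 4 decimal places can drop up to a full unit in the last place, so the longitude may be off by as much as 0.0001°.
Parallels shrink by cos φ, so at 42.48° a degree of longitude is 111000 × 0.7375 ≈ 81864 m.
Maximum E–W displacement: 0.0001 × 81864 = 8.1864 m.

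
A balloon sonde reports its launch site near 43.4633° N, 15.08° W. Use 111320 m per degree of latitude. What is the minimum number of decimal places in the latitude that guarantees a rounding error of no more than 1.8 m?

One degree of latitude covers 111320 m.
N decimal places → at most half a unit in the last place, 0.5 × 10⁻ᴺ° = 111320/2 × 10⁻ᴺ m.
Setting 55660 × 10⁻ᴺ ≤ 1.8 gives 10ᴺ ≥ 3.092e+04, i.e. N ≥ 4.49.
So 5 decimal places suffice (0.557 m); 4 would allow up to 5.57 m.

5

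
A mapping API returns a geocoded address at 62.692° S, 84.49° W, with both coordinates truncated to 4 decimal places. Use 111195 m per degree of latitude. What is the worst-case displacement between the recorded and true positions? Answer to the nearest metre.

12 metres

Truncating at 4 decimal places can drop up to a full unit in the last place, so each coordinate may be off by as much as 0.0001°.
North–south component: 0.0001° × 111195 = 11.1195 m.
East–west component at 62.692°: 0.0001° × 111195 × cos 62.692° ≈ 0.0001 × 51013.3 ≈ 5.10133 m.
Combining orthogonally: (11.1195² + 5.10133²)^½ ≈ 12.2338 m.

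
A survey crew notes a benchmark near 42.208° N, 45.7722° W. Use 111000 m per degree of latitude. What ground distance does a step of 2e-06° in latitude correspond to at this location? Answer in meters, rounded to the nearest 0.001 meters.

0.222 meters

2e-06° × 111000 m/° = 0.222 m.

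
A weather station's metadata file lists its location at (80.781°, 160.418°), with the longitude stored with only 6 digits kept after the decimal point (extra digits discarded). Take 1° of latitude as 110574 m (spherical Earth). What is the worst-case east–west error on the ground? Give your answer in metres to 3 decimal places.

0.018 metres

Truncating at 6 decimal places can drop up to a full unit in the last place, so the longitude may be off by as much as 1e-06°.
At latitude 80.781° a degree of longitude spans 110574 m × cos 80.781° = 110574 × 0.1602 ≈ 17714.9 m.
So at most 1e-06° × 17714.9 ≈ 0.0177149 m east–west.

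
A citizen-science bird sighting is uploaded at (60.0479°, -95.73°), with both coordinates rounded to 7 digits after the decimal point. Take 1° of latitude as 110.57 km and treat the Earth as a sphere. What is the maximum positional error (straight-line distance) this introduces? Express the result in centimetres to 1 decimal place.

0.6 centimetres

Rounding to 7 decimal places leaves each coordinate within ±5e-08° of the true value.
North–south component: 5e-08° × 110570 = 0.0055285 m.
Longitude error → 5e-08 × 110570 × cos 60.0479° = 5e-08 × 110570 × 0.4993 ≈ 0.00276025 m.
Worst case both components are at the extreme and orthogonal: √(0.0055285² + 0.00276025²) ≈ 0.00617926 m.
That is 0.00617926 m = 0.61793 cm.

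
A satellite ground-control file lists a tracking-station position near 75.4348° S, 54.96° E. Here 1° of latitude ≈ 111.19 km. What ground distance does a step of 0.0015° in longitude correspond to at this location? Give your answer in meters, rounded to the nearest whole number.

At 75.4348° a degree of longitude is 111190 × cos 75.4348° ≈ 27962.2 m, so 0.0015° corresponds to 41.9434 m.

42 meters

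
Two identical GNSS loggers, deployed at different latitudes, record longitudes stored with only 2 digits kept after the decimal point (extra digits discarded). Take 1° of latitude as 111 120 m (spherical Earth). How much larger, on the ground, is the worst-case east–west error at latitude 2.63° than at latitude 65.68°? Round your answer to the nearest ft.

2140 ft

Truncating at 2 decimal places can drop up to a full unit in the last place, so the longitude may be off by as much as 0.01°.
Error at 2.63° = 0.01° × 111120 × cos 2.63° ≈ 1111.2 × 0.9989 = 1110 m.
Error at 65.68° = 0.01° × 111120 × cos 65.68° ≈ 1111.2 × 0.4118 = 457.63 m.
Difference: 1110 − 457.63 = 652.4 m.
Converting: 652.401 m × 3.2808 ft/m ≈ 2140.4 ft.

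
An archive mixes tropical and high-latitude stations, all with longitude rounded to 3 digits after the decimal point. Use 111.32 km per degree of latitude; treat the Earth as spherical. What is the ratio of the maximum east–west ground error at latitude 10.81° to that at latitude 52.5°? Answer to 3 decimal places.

1.614

Rounding to 3 decimal places leaves the longitude within ±0.0005° of the true value.
At 10.81°: 0.0005° × 111320 × cos 10.81° = 0.0005 × 111320 × 0.9823 ≈ 54.672 m.
At 52.5°: 0.0005° × 111320 × cos 52.5° = 0.0005 × 111320 × 0.6088 ≈ 33.884 m.
The ratio reduces to cos 10.81° / cos 52.5° = 0.9823/0.6088 ≈ 1.6135.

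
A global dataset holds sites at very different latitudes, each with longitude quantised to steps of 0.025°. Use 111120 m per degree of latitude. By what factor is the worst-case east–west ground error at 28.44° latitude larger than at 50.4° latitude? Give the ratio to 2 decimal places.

1.38

With a 0.025° grid the true value lies within half a step, ±0.025°/2 = ±0.0125°, of the stored one.
Error at 28.44° = 0.0125° × 111120 × cos 28.44° ≈ 1389 × 0.8793 = 1221.4 m.
At 50.4°: 0.0125° × 111120 × cos 50.4° = 0.0125 × 111120 × 0.6374 ≈ 885.38 m.
Ratio: 1221.4 / 885.38 = cos 28.44° / cos 50.4° ≈ 1.3795.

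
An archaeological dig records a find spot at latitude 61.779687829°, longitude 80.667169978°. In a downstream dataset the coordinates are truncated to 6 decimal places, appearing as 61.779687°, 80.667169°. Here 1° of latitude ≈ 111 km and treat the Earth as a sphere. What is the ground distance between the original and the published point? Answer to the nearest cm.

The latitude changed by +0.000000829° and the longitude by +0.000000978°.
North–south shift: 0.000000829 × 111000 = 0.092019 m.
E–W at 61.7797°: 0.000000978° × 111000 × cos 61.7797° = 0.000000978 × 111000 × 0.4729 ≈ 0.0513331 m.
Distance: √(0.092019² + 0.0513331²) ≈ 0.105369 m.
That is 0.105369 m = 10.537 cm.

11 cm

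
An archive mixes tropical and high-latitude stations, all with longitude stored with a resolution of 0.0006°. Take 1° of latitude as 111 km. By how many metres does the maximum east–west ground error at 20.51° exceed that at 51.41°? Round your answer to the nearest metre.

With a 0.0006° grid the true value lies within half a step, ±0.0006°/2 = ±0.0003°, of the stored one.
At 20.51°: 0.0003° × 111000 × cos 20.51° = 0.0003 × 111000 × 0.9366 ≈ 31.189 m.
At 51.41°: 0.0003° × 111000 × cos 51.41° = 0.0003 × 111000 × 0.6237 ≈ 20.771 m.
So the lower-latitude error exceeds the higher by 31.189 − 20.771 = 10.418 m.

10 metres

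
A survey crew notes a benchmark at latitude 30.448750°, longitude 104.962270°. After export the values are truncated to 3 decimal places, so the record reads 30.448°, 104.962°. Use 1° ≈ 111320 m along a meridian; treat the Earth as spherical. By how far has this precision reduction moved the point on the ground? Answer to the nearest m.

87 m

Δlat = 30.448750 − 30.448 = +0.000750°; Δlon = 104.962270 − 104.962 = +0.000270°.
N–S: 0.000750° × 111320 m/° = 83.49 m.
E–W at 30.448°: 0.000270° × 111320 × cos 30.448° = 0.000270 × 111320 × 0.8621 ≈ 25.9113 m.
Distance: √(83.49² + 25.9113²) ≈ 87.4184 m.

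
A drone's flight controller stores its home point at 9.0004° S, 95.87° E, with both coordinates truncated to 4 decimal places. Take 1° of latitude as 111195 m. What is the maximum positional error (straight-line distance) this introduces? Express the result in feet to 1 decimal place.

Truncating at 4 decimal places can drop up to a full unit in the last place, so each coordinate may be off by as much as 0.0001°.
North–south component: 0.0001° × 111195 = 11.1195 m.
Longitude error → 0.0001 × 111195 × cos 9.0004° = 0.0001 × 111195 × 0.9877 ≈ 10.9826 m.
Worst case both components are at the extreme and orthogonal: √(11.1195² + 10.9826²) ≈ 15.6288 m.
In feet: 15.6288 m ÷ 0.3048 ≈ 51.276 ft.

51.3 feet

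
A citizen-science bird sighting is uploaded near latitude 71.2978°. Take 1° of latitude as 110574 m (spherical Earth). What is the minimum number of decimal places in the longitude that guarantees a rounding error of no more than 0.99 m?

5 decimal places

At 71.2978° one degree of longitude covers 110574 × cos 71.2978° ≈ 110574 × 0.3206 ≈ 35455.5 m.
Rounding to N decimal places gives at most 0.5 × 10⁻ᴺ degrees of error, i.e. 0.5 × 10⁻ᴺ × 35455.5 m.
Setting 17727.7 × 10⁻ᴺ ≤ 0.99 gives 10ᴺ ≥ 1.791e+04, i.e. N ≥ 4.25.
At 4 places the error can reach 1.77 m, but 5 places keeps it to 0.177 m.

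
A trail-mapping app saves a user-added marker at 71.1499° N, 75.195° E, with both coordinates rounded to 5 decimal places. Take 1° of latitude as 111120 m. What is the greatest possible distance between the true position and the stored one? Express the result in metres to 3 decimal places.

0.584 metres

Rounding to 5 decimal places leaves each coordinate within ±5e-06° of the true value.
North–south component: 5e-06° × 111120 = 0.5556 m.
E–W at 71.1499°: 5e-06° × 111120 × cos 71.1499° = 5e-06 × 111120 × 0.3231 ≈ 0.179511 m.
Worst case both components are at the extreme and orthogonal: √(0.5556² + 0.179511²) ≈ 0.58388 m.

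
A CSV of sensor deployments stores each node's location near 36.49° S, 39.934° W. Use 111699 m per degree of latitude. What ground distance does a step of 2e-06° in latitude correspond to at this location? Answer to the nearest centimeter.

22 centimeters

2e-06° × 111699 m/° = 0.223398 m.
That is 0.223398 m = 22.34 cm.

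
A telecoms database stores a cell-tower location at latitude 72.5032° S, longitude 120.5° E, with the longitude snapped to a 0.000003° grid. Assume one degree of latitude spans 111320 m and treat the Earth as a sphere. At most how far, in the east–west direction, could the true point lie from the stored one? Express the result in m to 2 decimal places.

0.05 m

With a 0.000003° grid the true value lies within half a step, ±0.000003°/2 = ±1.5e-06°, of the stored one.
Parallels shrink by cos φ, so at 72.5032° a degree of longitude is 111320 × 0.3007 ≈ 33468.6 m.
Maximum E–W displacement: 1.5e-06 × 33468.6 = 0.050203 m.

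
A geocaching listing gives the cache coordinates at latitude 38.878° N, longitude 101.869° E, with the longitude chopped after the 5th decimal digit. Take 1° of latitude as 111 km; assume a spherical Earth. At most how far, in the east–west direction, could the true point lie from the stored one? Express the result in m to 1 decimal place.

0.9 m

Truncating at 5 decimal places can drop up to a full unit in the last place, so the longitude may be off by as much as 1e-05°.
At latitude 38.878° a degree of longitude spans 111000 m × cos 38.878° = 111000 × 0.7785 ≈ 86411.7 m.
East–west error: 1e-05° × 86411.7 m/° ≈ 0.864117 m.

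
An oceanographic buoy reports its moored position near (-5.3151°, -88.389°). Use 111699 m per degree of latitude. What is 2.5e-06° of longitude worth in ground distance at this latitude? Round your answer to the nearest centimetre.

28 centimetres

At 5.3151° a degree of longitude is 111699 × cos 5.3151° ≈ 111219 m, so 2.5e-06° corresponds to 0.278047 m.
That is 0.278047 m = 27.805 cm.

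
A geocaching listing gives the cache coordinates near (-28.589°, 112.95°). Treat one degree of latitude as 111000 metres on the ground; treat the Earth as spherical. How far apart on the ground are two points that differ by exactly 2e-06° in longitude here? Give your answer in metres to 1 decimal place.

2e-06° of longitude at 28.589° is 2e-06 × 111000 × cos 28.589° ≈ 2e-06 × 97466.3 = 0.194933 m.

0.2 metres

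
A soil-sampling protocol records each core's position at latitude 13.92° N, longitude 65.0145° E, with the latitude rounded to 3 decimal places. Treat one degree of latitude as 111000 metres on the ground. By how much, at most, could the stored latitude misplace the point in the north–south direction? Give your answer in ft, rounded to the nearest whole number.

Rounding to 3 decimal places leaves the latitude within ±0.0005° of the true value.
North–south distance: 0.0005° × 111000 m/° = 55.5 m.
In feet: 55.5 m ÷ 0.3048 ≈ 182.09 ft.

182 ft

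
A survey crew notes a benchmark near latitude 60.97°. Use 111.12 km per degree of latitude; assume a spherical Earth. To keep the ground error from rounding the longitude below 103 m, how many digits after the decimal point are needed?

3 decimal places

At 60.97° one degree of longitude covers 111120 × cos 60.97° ≈ 111120 × 0.4853 ≈ 53922.9 m.
With N decimal places the half-ulp bound is 0.5·10⁻ᴺ°, or 0.5·10⁻ᴺ × 53922.9 m on the ground.
Setting 26961.5 × 10⁻ᴺ ≤ 103 gives 10ᴺ ≥ 261.8, i.e. N ≥ 2.42.
At 2 places the error can reach 270 m, but 3 places keeps it to 27 m.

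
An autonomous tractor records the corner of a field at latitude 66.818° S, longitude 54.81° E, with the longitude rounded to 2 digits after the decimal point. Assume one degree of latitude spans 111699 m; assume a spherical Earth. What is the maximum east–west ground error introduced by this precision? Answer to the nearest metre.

Rounding to 2 decimal places leaves the longitude within ±0.005° of the true value.
At latitude 66.818° a degree of longitude spans 111699 m × cos 66.818° = 111699 × 0.3937 ≈ 43970.7 m.
Maximum E–W displacement: 0.005 × 43970.7 = 219.853 m.

220 metres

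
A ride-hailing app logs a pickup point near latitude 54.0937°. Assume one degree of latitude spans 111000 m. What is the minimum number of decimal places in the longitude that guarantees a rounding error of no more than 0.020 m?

7 decimal places

At 54.0937° one degree of longitude covers 111000 × cos 54.0937° ≈ 111000 × 0.5865 ≈ 65097.2 m.
Rounding to N decimal places gives at most 0.5 × 10⁻ᴺ degrees of error, i.e. 0.5 × 10⁻ᴺ × 65097.2 m.
Setting 32548.6 × 10⁻ᴺ ≤ 0.020 gives 10ᴺ ≥ 1.627e+06, i.e. N ≥ 6.21.
At 6 places the error can reach 0.0325 m, but 7 places keeps it to 0.00325 m.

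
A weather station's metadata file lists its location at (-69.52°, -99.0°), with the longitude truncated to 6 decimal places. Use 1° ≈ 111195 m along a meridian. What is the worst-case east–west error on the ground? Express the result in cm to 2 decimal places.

3.89 cm

Truncating at 6 decimal places can drop up to a full unit in the last place, so the longitude may be off by as much as 1e-06°.
One degree of longitude at 69.52° is 111195 × cos 69.52° ≈ 111195 × 0.3499 = 38905 m.
East–west error: 1e-06° × 38905 m/° ≈ 0.038905 m.
That is 0.038905 m = 3.8905 cm.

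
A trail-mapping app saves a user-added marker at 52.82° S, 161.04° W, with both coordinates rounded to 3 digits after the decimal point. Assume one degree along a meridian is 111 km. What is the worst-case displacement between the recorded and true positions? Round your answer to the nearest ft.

213 ft

Rounding to 3 decimal places leaves each coordinate within ±0.0005° of the true value.
N–S: 0.0005° × 111000 m/° = 55.5 m.
East–west component at 52.82°: 0.0005° × 111000 × cos 52.82° ≈ 0.0005 × 67079.6 ≈ 33.5398 m.
Worst case both components are at the extreme and orthogonal: √(55.5² + 33.5398²) ≈ 64.8473 m.
Converting: 64.8473 m × 3.2808 ft/m ≈ 212.75 ft.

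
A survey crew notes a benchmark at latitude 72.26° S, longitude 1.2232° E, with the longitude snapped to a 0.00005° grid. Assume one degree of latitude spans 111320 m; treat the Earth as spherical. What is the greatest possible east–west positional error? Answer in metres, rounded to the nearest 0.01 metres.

0.85 metres

With a 0.00005° grid the true value lies within half a step, ±0.00005°/2 = ±2.5e-05°, of the stored one.
At latitude 72.26° a degree of longitude spans 111320 m × cos 72.26° = 111320 × 0.3047 ≈ 33919 m.
East–west error: 2.5e-05° × 33919 m/° ≈ 0.847975 m.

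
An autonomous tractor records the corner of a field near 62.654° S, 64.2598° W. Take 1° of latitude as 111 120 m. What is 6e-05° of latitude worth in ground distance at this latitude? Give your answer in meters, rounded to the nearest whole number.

7 meters

6e-05° × 111120 m/° = 6.6672 m.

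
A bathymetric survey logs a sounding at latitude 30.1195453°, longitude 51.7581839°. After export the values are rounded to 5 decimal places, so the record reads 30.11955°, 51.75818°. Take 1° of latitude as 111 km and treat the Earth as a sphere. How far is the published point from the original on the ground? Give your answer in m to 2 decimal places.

0.64 m

The latitude changed by -0.0000047° and the longitude by +0.0000039°.
N–S: -0.0000047° × 111000 m/° = -0.5217 m.
E–W at 30.1196°: 0.0000039° × 111000 × cos 30.1196° = 0.0000039 × 111000 × 0.8650 ≈ 0.37445 m.
Distance: √(0.5217² + 0.37445²) ≈ 0.642171 m.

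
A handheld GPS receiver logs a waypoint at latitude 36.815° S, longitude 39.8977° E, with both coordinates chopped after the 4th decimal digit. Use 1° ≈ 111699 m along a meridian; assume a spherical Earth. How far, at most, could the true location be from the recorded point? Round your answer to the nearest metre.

14 metres

Truncating at 4 decimal places can drop up to a full unit in the last place, so each coordinate may be off by as much as 0.0001°.
N–S: 0.0001° × 111699 m/° = 11.1699 m.
Longitude error → 0.0001 × 111699 × cos 36.815° = 0.0001 × 111699 × 0.8006 ≈ 8.94234 m.
Combining orthogonally: (11.1699² + 8.94234²)^½ ≈ 14.3085 m.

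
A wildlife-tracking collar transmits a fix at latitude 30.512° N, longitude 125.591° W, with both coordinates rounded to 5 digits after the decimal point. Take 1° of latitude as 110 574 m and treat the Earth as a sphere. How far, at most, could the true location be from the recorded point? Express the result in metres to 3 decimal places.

0.730 metres

Rounding to 5 decimal places leaves each coordinate within ±5e-06° of the true value.
North–south component: 5e-06° × 110574 = 0.55287 m.
East–west component at 30.512°: 5e-06° × 110574 × cos 30.512° ≈ 5e-06 × 95262 ≈ 0.47631 m.
Combining orthogonally: (0.55287² + 0.47631²)^½ ≈ 0.729751 m.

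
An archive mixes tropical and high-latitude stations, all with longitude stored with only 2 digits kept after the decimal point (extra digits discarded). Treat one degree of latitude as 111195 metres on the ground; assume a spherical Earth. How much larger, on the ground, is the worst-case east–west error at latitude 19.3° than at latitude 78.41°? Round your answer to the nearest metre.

Truncating at 2 decimal places can drop up to a full unit in the last place, so the longitude may be off by as much as 0.01°.
At 19.3°: 0.01° × 111195 × cos 19.3° = 0.01 × 111195 × 0.9438 ≈ 1049.5 m.
Error at 78.41° = 0.01° × 111195 × cos 78.41° ≈ 1112 × 0.2009 = 223.4 m.
Difference: 1049.5 − 223.4 = 826.06 m.

826 metres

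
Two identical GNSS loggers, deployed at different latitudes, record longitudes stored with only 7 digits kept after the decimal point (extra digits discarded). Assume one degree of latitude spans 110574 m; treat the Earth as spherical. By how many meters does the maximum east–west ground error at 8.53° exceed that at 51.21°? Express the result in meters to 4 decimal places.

0.0040 meters

Truncating at 7 decimal places can drop up to a full unit in the last place, so the longitude may be off by as much as 1e-07°.
At 8.53°: 1e-07° × 110574 × cos 8.53° = 1e-07 × 110574 × 0.9889 ≈ 0.010935 m.
Error at 51.21° = 1e-07° × 110574 × cos 51.21° ≈ 0.011057 × 0.6265 = 0.0069271 m.
Difference: 0.010935 − 0.0069271 = 0.004008 m.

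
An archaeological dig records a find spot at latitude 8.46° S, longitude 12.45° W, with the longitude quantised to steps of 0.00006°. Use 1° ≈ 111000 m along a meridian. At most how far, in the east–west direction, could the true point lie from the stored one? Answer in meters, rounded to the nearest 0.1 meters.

3.3 meters

With a 0.00006° grid the true value lies within half a step, ±0.00006°/2 = ±3e-05°, of the stored one.
At latitude 8.46° a degree of longitude spans 111000 m × cos 8.46° = 111000 × 0.9891 ≈ 109792 m.
So at most 3e-05° × 109792 ≈ 3.29377 m east–west.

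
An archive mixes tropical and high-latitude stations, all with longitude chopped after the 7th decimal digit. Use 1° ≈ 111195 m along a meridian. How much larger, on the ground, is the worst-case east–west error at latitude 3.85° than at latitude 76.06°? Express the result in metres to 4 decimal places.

Truncating at 7 decimal places can drop up to a full unit in the last place, so the longitude may be off by as much as 1e-07°.
At 3.85°: 1e-07° × 111195 × cos 3.85° = 1e-07 × 111195 × 0.9977 ≈ 0.011094 m.
At 76.06°: 1e-07° × 111195 × cos 76.06° = 1e-07 × 111195 × 0.2409 ≈ 0.0026788 m.
Difference: 0.011094 − 0.0026788 = 0.0084157 m.

0.0084 metres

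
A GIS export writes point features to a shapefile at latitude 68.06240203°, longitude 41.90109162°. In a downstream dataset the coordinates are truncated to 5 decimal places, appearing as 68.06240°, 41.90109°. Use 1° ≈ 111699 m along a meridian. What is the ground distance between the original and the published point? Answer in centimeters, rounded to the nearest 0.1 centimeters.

23.7 centimeters

Δlat = 68.06240203 − 68.06240 = +0.00000203°; Δlon = 41.90109162 − 41.90109 = +0.00000162°.
North–south shift: 0.00000203 × 111699 = 0.226749 m.
East–west at this latitude: 0.00000162° × 111699 × cos 68.0624° ≈ 0.00000162 × 41730.4 = 0.0676032 m.
Distance: √(0.226749² + 0.0676032²) ≈ 0.236612 m.
That is 0.236612 m = 23.661 cm.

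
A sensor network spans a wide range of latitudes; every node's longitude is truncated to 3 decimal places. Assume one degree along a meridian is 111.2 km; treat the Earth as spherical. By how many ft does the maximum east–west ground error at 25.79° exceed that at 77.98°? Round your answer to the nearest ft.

253 ft

Truncating at 3 decimal places can drop up to a full unit in the last place, so the longitude may be off by as much as 0.001°.
At 25.79°: 0.001° × 111200 × cos 25.79° = 0.001 × 111200 × 0.9004 ≈ 100.12 m.
At 77.98°: 0.001° × 111200 × cos 77.98° = 0.001 × 111200 × 0.2083 ≈ 23.158 m.
So the lower-latitude error exceeds the higher by 100.12 − 23.158 = 76.966 m.
In feet: 76.9661 m ÷ 0.3048 ≈ 252.51 ft.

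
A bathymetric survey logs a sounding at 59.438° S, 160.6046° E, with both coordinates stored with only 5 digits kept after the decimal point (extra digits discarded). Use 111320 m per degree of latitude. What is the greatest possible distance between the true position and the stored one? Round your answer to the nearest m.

1 m

Truncating at 5 decimal places can drop up to a full unit in the last place, so each coordinate may be off by as much as 1e-05°.
Latitude error → 1e-05 × 111320 = 1.1132 m along the meridian.
E–W at 59.438°: 1e-05° × 111320 × cos 59.438° = 1e-05 × 111320 × 0.5085 ≈ 0.566029 m.
The two errors are perpendicular, so the maximum displacement is √(1.1132² + 0.566029²) ≈ 1.24884 m.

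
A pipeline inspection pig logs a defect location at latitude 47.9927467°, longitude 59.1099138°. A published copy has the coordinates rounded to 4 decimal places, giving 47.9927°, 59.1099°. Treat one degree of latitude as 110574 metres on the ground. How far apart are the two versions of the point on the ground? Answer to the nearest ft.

Δlat = 47.9927467 − 47.9927 = +0.0000467°; Δlon = 59.1099138 − 59.1099 = +0.0000138°.
North–south shift: 0.0000467 × 110574 = 5.16381 m.
East–west at this latitude: 0.0000138° × 110574 × cos 47.9927° ≈ 0.0000138 × 73998.9 = 1.02119 m.
Hypotenuse of the two orthogonal shifts: √(5.16381² + 1.02119²) = 5.26381 m.
Converting: 5.26381 m × 3.2808 ft/m ≈ 17.27 ft.

17 ft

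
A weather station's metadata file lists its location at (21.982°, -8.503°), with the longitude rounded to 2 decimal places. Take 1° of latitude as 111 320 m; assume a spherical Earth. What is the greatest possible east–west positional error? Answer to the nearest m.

Rounding to 2 decimal places leaves the longitude within ±0.005° of the true value.
One degree of longitude at 21.982° is 111320 × cos 21.982° ≈ 111320 × 0.9273 = 103227 m.
East–west error: 0.005° × 103227 m/° ≈ 516.136 m.

516 m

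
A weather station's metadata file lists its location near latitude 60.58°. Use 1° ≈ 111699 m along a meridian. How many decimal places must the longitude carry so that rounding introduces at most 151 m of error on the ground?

At 60.58° one degree of longitude covers 111699 × cos 60.58° ≈ 111699 × 0.4912 ≈ 54867.4 m.
N decimal places → at most half a unit in the last place, 0.5 × 10⁻ᴺ° = 54867.4/2 × 10⁻ᴺ m.
Need 0.5 × 54867.4 × 10⁻ᴺ ≤ 151 → 10⁻ᴺ ≤ 5.504e-03, so N ≥ 2.26.
At 2 places the error can reach 274 m, but 3 places keeps it to 27.4 m.

3 decimal places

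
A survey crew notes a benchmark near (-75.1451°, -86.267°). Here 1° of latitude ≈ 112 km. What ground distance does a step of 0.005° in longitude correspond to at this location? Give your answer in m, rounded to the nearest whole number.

144 m

0.005° of longitude at 75.1451° is 0.005 × 112000 × cos 75.1451° ≈ 0.005 × 28713.7 = 143.568 m.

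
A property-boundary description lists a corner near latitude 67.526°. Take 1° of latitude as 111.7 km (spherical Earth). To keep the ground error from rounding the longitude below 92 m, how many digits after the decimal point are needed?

At 67.526° one degree of longitude covers 111700 × cos 67.526° ≈ 111700 × 0.3823 ≈ 42698.9 m.
With N decimal places the half-ulp bound is 0.5·10⁻ᴺ°, or 0.5·10⁻ᴺ × 42698.9 m on the ground.
Need 0.5 × 42698.9 × 10⁻ᴺ ≤ 92 → 10⁻ᴺ ≤ 4.309e-03, so N ≥ 2.37.
At 2 places the error can reach 213 m, but 3 places keeps it to 21.3 m.

3 decimal places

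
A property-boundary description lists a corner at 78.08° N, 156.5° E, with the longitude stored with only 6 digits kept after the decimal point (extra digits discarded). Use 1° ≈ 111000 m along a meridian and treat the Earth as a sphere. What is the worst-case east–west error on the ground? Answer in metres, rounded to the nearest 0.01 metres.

0.02 metres

Truncating at 6 decimal places can drop up to a full unit in the last place, so the longitude may be off by as much as 1e-06°.
One degree of longitude at 78.08° is 111000 × cos 78.08° ≈ 111000 × 0.2065 = 22926.6 m.
Maximum E–W displacement: 1e-06 × 22926.6 = 0.0229266 m.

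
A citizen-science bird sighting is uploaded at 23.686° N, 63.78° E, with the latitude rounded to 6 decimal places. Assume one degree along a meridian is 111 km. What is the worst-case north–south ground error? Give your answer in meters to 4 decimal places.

0.0555 meters

Rounding to 6 decimal places leaves the latitude within ±5e-07° of the true value.
So the N–S error is at most 5e-07 × 111000 = 0.0555 m.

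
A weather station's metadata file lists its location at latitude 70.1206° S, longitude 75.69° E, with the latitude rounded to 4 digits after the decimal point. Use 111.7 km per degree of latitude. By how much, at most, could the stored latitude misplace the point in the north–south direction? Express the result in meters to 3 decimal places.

5.585 meters

Rounding to 4 decimal places leaves the latitude within ±5e-05° of the true value.
North–south distance: 5e-05° × 111700 m/° = 5.585 m.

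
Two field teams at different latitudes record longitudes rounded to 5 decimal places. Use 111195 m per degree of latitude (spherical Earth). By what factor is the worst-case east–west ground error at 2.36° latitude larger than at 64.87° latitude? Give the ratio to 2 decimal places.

Rounding to 5 decimal places leaves the longitude within ±5e-06° of the true value.
Error at 2.36° = 5e-06° × 111195 × cos 2.36° ≈ 0.55597 × 0.9992 = 0.5555 m.
At 64.87°: 5e-06° × 111195 × cos 64.87° = 5e-06 × 111195 × 0.4247 ≈ 0.23611 m.
The ratio reduces to cos 2.36° / cos 64.87° = 0.9992/0.4247 ≈ 2.3528.

2.35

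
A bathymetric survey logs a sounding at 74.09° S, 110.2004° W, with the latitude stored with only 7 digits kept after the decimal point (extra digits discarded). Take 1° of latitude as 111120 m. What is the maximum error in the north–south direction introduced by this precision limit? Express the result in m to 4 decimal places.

0.0111 m

Truncating at 7 decimal places can drop up to a full unit in the last place, so the latitude may be off by as much as 1e-07°.
North–south distance: 1e-07° × 111120 m/° = 0.011112 m.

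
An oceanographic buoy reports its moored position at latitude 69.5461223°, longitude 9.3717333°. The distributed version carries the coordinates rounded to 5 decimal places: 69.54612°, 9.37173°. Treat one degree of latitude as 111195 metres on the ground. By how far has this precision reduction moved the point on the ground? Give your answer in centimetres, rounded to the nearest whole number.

29 centimetres

The latitude changed by +0.0000023° and the longitude by +0.0000033°.
N–S: 0.0000023° × 111195 m/° = 0.255748 m.
East–west at this latitude: 0.0000033° × 111195 × cos 69.5461° ≈ 0.0000033 × 38857.5 = 0.12823 m.
Hypotenuse of the two orthogonal shifts: √(0.255748² + 0.12823²) = 0.286095 m.
That is 0.286095 m = 28.609 cm.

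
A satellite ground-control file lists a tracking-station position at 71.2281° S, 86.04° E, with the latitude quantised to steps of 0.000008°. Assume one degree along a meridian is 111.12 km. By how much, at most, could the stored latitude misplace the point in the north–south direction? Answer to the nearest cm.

With a 0.000008° grid the true value lies within half a step, ±0.000008°/2 = ±4e-06°, of the stored one.
North–south distance: 4e-06° × 111120 m/° = 0.44448 m.
That is 0.44448 m = 44.448 cm.

44 cm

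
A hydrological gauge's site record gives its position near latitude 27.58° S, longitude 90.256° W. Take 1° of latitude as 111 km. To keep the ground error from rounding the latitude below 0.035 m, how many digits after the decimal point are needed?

7 decimal places

One degree of latitude covers 111000 m.
With N decimal places the half-ulp bound is 0.5·10⁻ᴺ°, or 0.5·10⁻ᴺ × 111000 m on the ground.
Setting 55500 × 10⁻ᴺ ≤ 0.035 gives 10ᴺ ≥ 1.586e+06, i.e. N ≥ 6.20.
So 7 decimal places suffice (0.00555 m); 6 would allow up to 0.0555 m.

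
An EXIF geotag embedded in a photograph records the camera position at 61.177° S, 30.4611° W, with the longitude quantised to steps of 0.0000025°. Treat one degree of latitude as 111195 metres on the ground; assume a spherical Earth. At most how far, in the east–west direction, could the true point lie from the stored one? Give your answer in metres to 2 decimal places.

0.07 metres

With a 0.0000025° grid the true value lies within half a step, ±0.0000025°/2 = ±1.25e-06°, of the stored one.
At latitude 61.177° a degree of longitude spans 111195 m × cos 61.177° = 111195 × 0.4821 ≈ 53607.7 m.
Maximum E–W displacement: 1.25e-06 × 53607.7 = 0.0670096 m.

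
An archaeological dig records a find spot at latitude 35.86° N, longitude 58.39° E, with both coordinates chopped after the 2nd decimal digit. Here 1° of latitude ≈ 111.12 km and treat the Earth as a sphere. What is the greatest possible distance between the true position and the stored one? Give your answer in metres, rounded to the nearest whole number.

Truncating at 2 decimal places can drop up to a full unit in the last place, so each coordinate may be off by as much as 0.01°.
North–south component: 0.01° × 111120 = 1111.2 m.
East–west component at 35.86°: 0.01° × 111120 × cos 35.86° ≈ 0.01 × 90057.3 ≈ 900.573 m.
Combining orthogonally: (1111.2² + 900.573²)^½ ≈ 1430.31 m.

1430 metres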